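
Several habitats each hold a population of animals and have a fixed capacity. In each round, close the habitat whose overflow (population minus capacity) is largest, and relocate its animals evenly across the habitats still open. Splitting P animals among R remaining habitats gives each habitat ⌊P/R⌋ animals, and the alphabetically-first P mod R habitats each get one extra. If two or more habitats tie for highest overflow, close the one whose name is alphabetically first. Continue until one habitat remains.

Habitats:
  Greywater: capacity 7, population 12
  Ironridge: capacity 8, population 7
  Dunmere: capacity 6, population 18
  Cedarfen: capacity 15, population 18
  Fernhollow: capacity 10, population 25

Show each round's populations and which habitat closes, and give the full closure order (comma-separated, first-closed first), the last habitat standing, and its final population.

Closure order: Fernhollow, Dunmere, Greywater, Cedarfen
Last habitat: Ironridge with 80 animals

Round 1: Cedarfen=18 Dunmere=18 Fernhollow=25 Greywater=12 Ironridge=7 → close Fernhollow (overflow 15)
  25÷4 = 6 each, +1 to first 1
Round 2: Cedarfen=25 Dunmere=24 Greywater=18 Ironridge=13 → close Dunmere (overflow 18)
  24÷3 = 8 each, +1 to first 0
Round 3: Cedarfen=33 Greywater=26 Ironridge=21 → close Greywater (overflow 19)
  26÷2 = 13 each, +1 to first 0
Round 4: Cedarfen=46 Ironridge=34 → close Cedarfen (overflow 31)
  46÷1 = 46 each, +1 to first 0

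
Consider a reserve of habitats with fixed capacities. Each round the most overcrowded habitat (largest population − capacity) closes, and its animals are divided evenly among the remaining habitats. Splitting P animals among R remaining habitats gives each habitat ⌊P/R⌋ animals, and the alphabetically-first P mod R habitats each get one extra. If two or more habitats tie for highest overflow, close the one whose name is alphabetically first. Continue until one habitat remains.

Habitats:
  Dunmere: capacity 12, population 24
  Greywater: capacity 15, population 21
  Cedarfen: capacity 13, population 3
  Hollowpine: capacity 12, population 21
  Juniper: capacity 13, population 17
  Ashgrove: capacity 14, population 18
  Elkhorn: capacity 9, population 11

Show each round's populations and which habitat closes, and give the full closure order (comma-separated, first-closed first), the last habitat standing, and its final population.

Closure order: Dunmere, Hollowpine, Greywater, Ashgrove, Juniper, Elkhorn
Last habitat: Cedarfen with 115 animals

Round 1: Ashgrove=18 Cedarfen=3 Dunmere=24 Elkhorn=11 Greywater=21 Hollowpine=21 Juniper=17 → close Dunmere (overflow 12)
  24÷6 = 4 each, +1 to first 0
Round 2: Ashgrove=22 Cedarfen=7 Elkhorn=15 Greywater=25 Hollowpine=25 Juniper=21 → close Hollowpine (overflow 13)
  25÷5 = 5 each, +1 to first 0
Round 3: Ashgrove=27 Cedarfen=12 Elkhorn=20 Greywater=30 Juniper=26 → close Greywater (overflow 15)
  30÷4 = 7 each, +1 to first 2
Round 4: Ashgrove=35 Cedarfen=20 Elkhorn=27 Juniper=33 → close Ashgrove (overflow 21)
  35÷3 = 11 each, +1 to first 2
Round 5: Cedarfen=32 Elkhorn=39 Juniper=44 → close Juniper (overflow 31)
  44÷2 = 22 each, +1 to first 0
Round 6: Cedarfen=54 Elkhorn=61 → close Elkhorn (overflow 52)
  61÷1 = 61 each, +1 to first 0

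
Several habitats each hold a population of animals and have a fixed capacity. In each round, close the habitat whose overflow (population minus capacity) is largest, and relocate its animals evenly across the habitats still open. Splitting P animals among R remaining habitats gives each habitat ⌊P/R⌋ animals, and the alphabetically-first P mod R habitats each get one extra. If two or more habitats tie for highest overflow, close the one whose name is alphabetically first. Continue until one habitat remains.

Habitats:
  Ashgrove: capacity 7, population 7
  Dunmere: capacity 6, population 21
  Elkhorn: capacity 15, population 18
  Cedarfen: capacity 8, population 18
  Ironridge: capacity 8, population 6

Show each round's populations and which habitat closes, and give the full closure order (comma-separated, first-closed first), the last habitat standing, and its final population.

Closure order: Dunmere, Cedarfen, Elkhorn, Ashgrove
Last habitat: Ironridge with 70 animals

Round 1: Ashgrove=7 Cedarfen=18 Dunmere=21 Elkhorn=18 Ironridge=6 → close Dunmere (overflow 15)
  21÷4 = 5 each, +1 to first 1
Round 2: Ashgrove=13 Cedarfen=23 Elkhorn=23 Ironridge=11 → close Cedarfen (overflow 15)
  23÷3 = 7 each, +1 to first 2
Round 3: Ashgrove=21 Elkhorn=31 Ironridge=18 → close Elkhorn (overflow 16)
  31÷2 = 15 each, +1 to first 1
Round 4: Ashgrove=37 Ironridge=33 → close Ashgrove (overflow 30)
  37÷1 = 37 each, +1 to first 0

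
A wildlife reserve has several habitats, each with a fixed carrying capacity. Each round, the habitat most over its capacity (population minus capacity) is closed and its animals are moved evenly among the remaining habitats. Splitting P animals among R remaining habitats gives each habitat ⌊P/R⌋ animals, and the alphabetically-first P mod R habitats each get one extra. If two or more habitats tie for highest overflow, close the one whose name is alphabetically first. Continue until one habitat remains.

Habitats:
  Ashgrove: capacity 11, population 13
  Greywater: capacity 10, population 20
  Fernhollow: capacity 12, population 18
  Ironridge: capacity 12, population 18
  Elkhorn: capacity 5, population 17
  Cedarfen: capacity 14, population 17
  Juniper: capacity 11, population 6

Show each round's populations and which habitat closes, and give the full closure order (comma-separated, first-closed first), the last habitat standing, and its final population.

Round 1: Ashgrove=13 Cedarfen=17 Elkhorn=17 Fernhollow=18 Greywater=20 Ironridge=18 Juniper=6 → close Elkhorn (overflow 12)
  17÷6 = 2 each, +1 to first 5
Round 2: Ashgrove=16 Cedarfen=20 Fernhollow=21 Greywater=23 Ironridge=21 Juniper=8 → close Greywater (overflow 13)
  23÷5 = 4 each, +1 to first 3
Round 3: Ashgrove=21 Cedarfen=25 Fernhollow=26 Ironridge=25 Juniper=12 → close Fernhollow (overflow 14)
  26÷4 = 6 each, +1 to first 2
Round 4: Ashgrove=28 Cedarfen=32 Ironridge=31 Juniper=18 → close Ironridge (overflow 19)
  31÷3 = 10 each, +1 to first 1
Round 5: Ashgrove=39 Cedarfen=42 Juniper=28 → close Ashgrove (overflow 28)
  39÷2 = 19 each, +1 to first 1
Round 6: Cedarfen=62 Juniper=47 → close Cedarfen (overflow 48)
  62÷1 = 62 each, +1 to first 0

Closure order: Elkhorn, Greywater, Fernhollow, Ironridge, Ashgrove, Cedarfen
Last habitat: Juniper with 109 animals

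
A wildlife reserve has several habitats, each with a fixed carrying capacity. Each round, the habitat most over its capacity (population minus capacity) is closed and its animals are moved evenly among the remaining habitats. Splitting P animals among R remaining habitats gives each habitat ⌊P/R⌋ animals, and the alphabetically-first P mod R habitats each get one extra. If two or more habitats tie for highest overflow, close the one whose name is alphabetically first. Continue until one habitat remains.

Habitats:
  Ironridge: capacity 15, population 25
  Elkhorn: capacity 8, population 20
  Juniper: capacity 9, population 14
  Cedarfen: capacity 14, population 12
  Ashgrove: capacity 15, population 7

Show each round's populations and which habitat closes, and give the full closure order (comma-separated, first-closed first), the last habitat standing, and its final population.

Closure order: Elkhorn, Ironridge, Juniper, Cedarfen
Last habitat: Ashgrove with 78 animals

Round 1: Ashgrove=7 Cedarfen=12 Elkhorn=20 Ironridge=25 Juniper=14 → close Elkhorn (overflow 12)
  20÷4 = 5 each, +1 to first 0
Round 2: Ashgrove=12 Cedarfen=17 Ironridge=30 Juniper=19 → close Ironridge (overflow 15)
  30÷3 = 10 each, +1 to first 0
Round 3: Ashgrove=22 Cedarfen=27 Juniper=29 → close Juniper (overflow 20)
  29÷2 = 14 each, +1 to first 1
Round 4: Ashgrove=37 Cedarfen=41 → close Cedarfen (overflow 27)
  41÷1 = 41 each, +1 to first 0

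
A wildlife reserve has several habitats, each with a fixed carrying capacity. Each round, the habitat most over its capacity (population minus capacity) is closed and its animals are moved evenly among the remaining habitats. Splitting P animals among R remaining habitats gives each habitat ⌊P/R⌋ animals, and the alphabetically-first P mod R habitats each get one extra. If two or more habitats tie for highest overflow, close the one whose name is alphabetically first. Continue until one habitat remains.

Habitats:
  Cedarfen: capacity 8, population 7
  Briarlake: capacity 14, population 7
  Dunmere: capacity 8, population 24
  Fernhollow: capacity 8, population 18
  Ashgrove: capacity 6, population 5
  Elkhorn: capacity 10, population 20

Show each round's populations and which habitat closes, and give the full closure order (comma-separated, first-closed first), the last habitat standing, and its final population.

Round 1: Ashgrove=5 Briarlake=7 Cedarfen=7 Dunmere=24 Elkhorn=20 Fernhollow=18 → close Dunmere (overflow 16)
  24÷5 = 4 each, +1 to first 4
Round 2: Ashgrove=10 Briarlake=12 Cedarfen=12 Elkhorn=25 Fernhollow=22 → close Elkhorn (overflow 15)
  25÷4 = 6 each, +1 to first 1
Round 3: Ashgrove=17 Briarlake=18 Cedarfen=18 Fernhollow=28 → close Fernhollow (overflow 20)
  28÷3 = 9 each, +1 to first 1
Round 4: Ashgrove=27 Briarlake=27 Cedarfen=27 → close Ashgrove (overflow 21)
  27÷2 = 13 each, +1 to first 1
Round 5: Briarlake=41 Cedarfen=40 → close Cedarfen (overflow 32)
  40÷1 = 40 each, +1 to first 0

Closure order: Dunmere, Elkhorn, Fernhollow, Ashgrove, Cedarfen
Last habitat: Briarlake with 81 animals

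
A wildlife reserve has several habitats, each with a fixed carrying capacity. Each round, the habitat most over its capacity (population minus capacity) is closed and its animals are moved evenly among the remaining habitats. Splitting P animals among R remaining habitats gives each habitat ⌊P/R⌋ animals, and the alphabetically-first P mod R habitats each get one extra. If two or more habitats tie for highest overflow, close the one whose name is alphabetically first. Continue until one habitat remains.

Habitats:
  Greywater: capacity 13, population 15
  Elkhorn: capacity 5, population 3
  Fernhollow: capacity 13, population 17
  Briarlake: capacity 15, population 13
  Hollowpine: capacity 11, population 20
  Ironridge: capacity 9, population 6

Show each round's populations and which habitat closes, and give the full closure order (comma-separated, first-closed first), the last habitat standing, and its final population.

Round 1: Briarlake=13 Elkhorn=3 Fernhollow=17 Greywater=15 Hollowpine=20 Ironridge=6 → close Hollowpine (overflow 9)
  20÷5 = 4 each, +1 to first 0
Round 2: Briarlake=17 Elkhorn=7 Fernhollow=21 Greywater=19 Ironridge=10 → close Fernhollow (overflow 8)
  21÷4 = 5 each, +1 to first 1
Round 3: Briarlake=23 Elkhorn=12 Greywater=24 Ironridge=15 → close Greywater (overflow 11)
  24÷3 = 8 each, +1 to first 0
Round 4: Briarlake=31 Elkhorn=20 Ironridge=23 → close Briarlake (overflow 16)
  31÷2 = 15 each, +1 to first 1
Round 5: Elkhorn=36 Ironridge=38 → close Elkhorn (overflow 31)
  36÷1 = 36 each, +1 to first 0

Closure order: Hollowpine, Fernhollow, Greywater, Briarlake, Elkhorn
Last habitat: Ironridge with 74 animals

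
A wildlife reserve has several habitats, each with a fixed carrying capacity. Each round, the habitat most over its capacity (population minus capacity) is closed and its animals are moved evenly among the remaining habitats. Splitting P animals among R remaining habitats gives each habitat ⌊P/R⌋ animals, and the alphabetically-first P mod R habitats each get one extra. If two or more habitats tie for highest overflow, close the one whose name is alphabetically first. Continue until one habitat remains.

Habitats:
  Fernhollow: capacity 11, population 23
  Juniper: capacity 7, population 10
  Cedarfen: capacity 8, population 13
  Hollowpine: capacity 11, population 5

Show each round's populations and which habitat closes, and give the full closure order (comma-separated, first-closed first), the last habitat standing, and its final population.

Closure order: Fernhollow, Cedarfen, Juniper
Last habitat: Hollowpine with 51 animals

Round 1: Cedarfen=13 Fernhollow=23 Hollowpine=5 Juniper=10 → close Fernhollow (overflow 12)
  23÷3 = 7 each, +1 to first 2
Round 2: Cedarfen=21 Hollowpine=13 Juniper=17 → close Cedarfen (overflow 13)
  21÷2 = 10 each, +1 to first 1
Round 3: Hollowpine=24 Juniper=27 → close Juniper (overflow 20)
  27÷1 = 27 each, +1 to first 0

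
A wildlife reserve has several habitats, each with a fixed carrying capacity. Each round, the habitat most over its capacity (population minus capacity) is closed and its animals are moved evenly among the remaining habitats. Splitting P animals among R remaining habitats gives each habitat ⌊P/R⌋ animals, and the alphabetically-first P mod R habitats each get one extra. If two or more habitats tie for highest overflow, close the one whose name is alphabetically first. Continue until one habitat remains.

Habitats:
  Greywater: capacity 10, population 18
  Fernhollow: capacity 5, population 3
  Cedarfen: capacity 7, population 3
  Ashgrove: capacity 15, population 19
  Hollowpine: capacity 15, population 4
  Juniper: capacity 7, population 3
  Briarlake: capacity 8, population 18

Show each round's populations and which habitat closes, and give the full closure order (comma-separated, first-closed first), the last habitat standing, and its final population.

Closure order: Briarlake, Greywater, Ashgrove, Fernhollow, Cedarfen, Juniper
Last habitat: Hollowpine with 68 animals

Round 1: Ashgrove=19 Briarlake=18 Cedarfen=3 Fernhollow=3 Greywater=18 Hollowpine=4 Juniper=3 → close Briarlake (overflow 10)
  18÷6 = 3 each, +1 to first 0
Round 2: Ashgrove=22 Cedarfen=6 Fernhollow=6 Greywater=21 Hollowpine=7 Juniper=6 → close Greywater (overflow 11)
  21÷5 = 4 each, +1 to first 1
Round 3: Ashgrove=27 Cedarfen=10 Fernhollow=10 Hollowpine=11 Juniper=10 → close Ashgrove (overflow 12)
  27÷4 = 6 each, +1 to first 3
Round 4: Cedarfen=17 Fernhollow=17 Hollowpine=18 Juniper=16 → close Fernhollow (overflow 12)
  17÷3 = 5 each, +1 to first 2
Round 5: Cedarfen=23 Hollowpine=24 Juniper=21 → close Cedarfen (overflow 16)
  23÷2 = 11 each, +1 to first 1
Round 6: Hollowpine=36 Juniper=32 → close Juniper (overflow 25)
  32÷1 = 32 each, +1 to first 0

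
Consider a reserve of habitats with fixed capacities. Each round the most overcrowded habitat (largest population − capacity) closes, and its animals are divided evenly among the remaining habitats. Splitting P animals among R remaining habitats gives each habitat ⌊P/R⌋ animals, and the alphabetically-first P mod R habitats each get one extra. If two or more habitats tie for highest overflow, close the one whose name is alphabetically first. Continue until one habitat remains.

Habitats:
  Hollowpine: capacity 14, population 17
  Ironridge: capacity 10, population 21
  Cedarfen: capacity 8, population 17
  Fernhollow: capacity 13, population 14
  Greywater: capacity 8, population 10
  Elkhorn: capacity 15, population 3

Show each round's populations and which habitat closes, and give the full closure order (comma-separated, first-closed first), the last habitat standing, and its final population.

Closure order: Ironridge, Cedarfen, Hollowpine, Fernhollow, Greywater
Last habitat: Elkhorn with 82 animals

Round 1: Cedarfen=17 Elkhorn=3 Fernhollow=14 Greywater=10 Hollowpine=17 Ironridge=21 → close Ironridge (overflow 11)
  21÷5 = 4 each, +1 to first 1
Round 2: Cedarfen=22 Elkhorn=7 Fernhollow=18 Greywater=14 Hollowpine=21 → close Cedarfen (overflow 14)
  22÷4 = 5 each, +1 to first 2
Round 3: Elkhorn=13 Fernhollow=24 Greywater=19 Hollowpine=26 → close Hollowpine (overflow 12)
  26÷3 = 8 each, +1 to first 2
Round 4: Elkhorn=22 Fernhollow=33 Greywater=27 → close Fernhollow (overflow 20)
  33÷2 = 16 each, +1 to first 1
Round 5: Elkhorn=39 Greywater=43 → close Greywater (overflow 35)
  43÷1 = 43 each, +1 to first 0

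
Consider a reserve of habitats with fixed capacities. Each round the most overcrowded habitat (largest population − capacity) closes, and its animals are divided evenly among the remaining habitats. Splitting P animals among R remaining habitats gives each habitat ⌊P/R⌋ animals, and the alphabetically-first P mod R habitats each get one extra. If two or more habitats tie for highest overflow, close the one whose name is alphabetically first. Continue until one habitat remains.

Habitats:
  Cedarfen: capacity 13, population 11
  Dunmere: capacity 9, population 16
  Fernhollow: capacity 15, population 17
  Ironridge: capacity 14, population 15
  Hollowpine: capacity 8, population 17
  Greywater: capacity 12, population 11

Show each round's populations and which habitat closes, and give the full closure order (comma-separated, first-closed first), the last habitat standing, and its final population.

Round 1: Cedarfen=11 Dunmere=16 Fernhollow=17 Greywater=11 Hollowpine=17 Ironridge=15 → close Hollowpine (overflow 9)
  17÷5 = 3 each, +1 to first 2
Round 2: Cedarfen=15 Dunmere=20 Fernhollow=20 Greywater=14 Ironridge=18 → close Dunmere (overflow 11)
  20÷4 = 5 each, +1 to first 0
Round 3: Cedarfen=20 Fernhollow=25 Greywater=19 Ironridge=23 → close Fernhollow (overflow 10)
  25÷3 = 8 each, +1 to first 1
Round 4: Cedarfen=29 Greywater=27 Ironridge=31 → close Ironridge (overflow 17)
  31÷2 = 15 each, +1 to first 1
Round 5: Cedarfen=45 Greywater=42 → close Cedarfen (overflow 32)
  45÷1 = 45 each, +1 to first 0

Closure order: Hollowpine, Dunmere, Fernhollow, Ironridge, Cedarfen
Last habitat: Greywater with 87 animals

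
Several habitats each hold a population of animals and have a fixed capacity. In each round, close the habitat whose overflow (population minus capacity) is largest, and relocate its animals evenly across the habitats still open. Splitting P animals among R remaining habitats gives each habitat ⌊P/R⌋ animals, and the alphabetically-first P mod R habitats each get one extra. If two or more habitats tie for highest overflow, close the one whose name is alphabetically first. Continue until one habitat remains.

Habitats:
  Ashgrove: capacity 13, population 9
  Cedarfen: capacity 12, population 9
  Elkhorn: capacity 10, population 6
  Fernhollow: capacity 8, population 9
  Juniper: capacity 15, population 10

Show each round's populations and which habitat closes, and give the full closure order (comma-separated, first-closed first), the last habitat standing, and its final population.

Round 1: Ashgrove=9 Cedarfen=9 Elkhorn=6 Fernhollow=9 Juniper=10 → close Fernhollow (overflow 1)
  9÷4 = 2 each, +1 to first 1
Round 2: Ashgrove=12 Cedarfen=11 Elkhorn=8 Juniper=12 → close Ashgrove (overflow -1)
  12÷3 = 4 each, +1 to first 0
Round 3: Cedarfen=15 Elkhorn=12 Juniper=16 → close Cedarfen (overflow 3)
  15÷2 = 7 each, +1 to first 1
Round 4: Elkhorn=20 Juniper=23 → close Elkhorn (overflow 10)
  20÷1 = 20 each, +1 to first 0

Closure order: Fernhollow, Ashgrove, Cedarfen, Elkhorn
Last habitat: Juniper with 43 animals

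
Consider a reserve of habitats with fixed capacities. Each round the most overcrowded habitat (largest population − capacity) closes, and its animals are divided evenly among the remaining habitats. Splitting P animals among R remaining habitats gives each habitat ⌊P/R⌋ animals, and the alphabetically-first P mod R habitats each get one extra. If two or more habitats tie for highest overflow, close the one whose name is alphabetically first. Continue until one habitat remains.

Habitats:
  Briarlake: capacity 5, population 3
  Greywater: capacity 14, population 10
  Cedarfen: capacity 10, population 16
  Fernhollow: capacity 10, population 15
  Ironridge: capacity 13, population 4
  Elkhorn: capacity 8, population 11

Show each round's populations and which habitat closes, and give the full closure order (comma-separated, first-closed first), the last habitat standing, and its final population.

Round 1: Briarlake=3 Cedarfen=16 Elkhorn=11 Fernhollow=15 Greywater=10 Ironridge=4 → close Cedarfen (overflow 6)
  16÷5 = 3 each, +1 to first 1
Round 2: Briarlake=7 Elkhorn=14 Fernhollow=18 Greywater=13 Ironridge=7 → close Fernhollow (overflow 8)
  18÷4 = 4 each, +1 to first 2
Round 3: Briarlake=12 Elkhorn=19 Greywater=17 Ironridge=11 → close Elkhorn (overflow 11)
  19÷3 = 6 each, +1 to first 1
Round 4: Briarlake=19 Greywater=23 Ironridge=17 → close Briarlake (overflow 14)
  19÷2 = 9 each, +1 to first 1
Round 5: Greywater=33 Ironridge=26 → close Greywater (overflow 19)
  33÷1 = 33 each, +1 to first 0

Closure order: Cedarfen, Fernhollow, Elkhorn, Briarlake, Greywater
Last habitat: Ironridge with 59 animals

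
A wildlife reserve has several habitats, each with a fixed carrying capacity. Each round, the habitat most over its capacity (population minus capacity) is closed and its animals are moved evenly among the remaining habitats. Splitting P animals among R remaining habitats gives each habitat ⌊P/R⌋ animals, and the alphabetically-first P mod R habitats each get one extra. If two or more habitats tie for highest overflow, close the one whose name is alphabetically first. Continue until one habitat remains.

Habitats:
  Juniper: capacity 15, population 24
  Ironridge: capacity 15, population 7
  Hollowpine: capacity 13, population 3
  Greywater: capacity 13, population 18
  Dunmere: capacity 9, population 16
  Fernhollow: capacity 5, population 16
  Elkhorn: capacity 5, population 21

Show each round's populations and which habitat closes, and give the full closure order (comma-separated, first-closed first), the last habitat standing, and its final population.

Round 1: Dunmere=16 Elkhorn=21 Fernhollow=16 Greywater=18 Hollowpine=3 Ironridge=7 Juniper=24 → close Elkhorn (overflow 16)
  21÷6 = 3 each, +1 to first 3
Round 2: Dunmere=20 Fernhollow=20 Greywater=22 Hollowpine=6 Ironridge=10 Juniper=27 → close Fernhollow (overflow 15)
  20÷5 = 4 each, +1 to first 0
Round 3: Dunmere=24 Greywater=26 Hollowpine=10 Ironridge=14 Juniper=31 → close Juniper (overflow 16)
  31÷4 = 7 each, +1 to first 3
Round 4: Dunmere=32 Greywater=34 Hollowpine=18 Ironridge=21 → close Dunmere (overflow 23)
  32÷3 = 10 each, +1 to first 2
Round 5: Greywater=45 Hollowpine=29 Ironridge=31 → close Greywater (overflow 32)
  45÷2 = 22 each, +1 to first 1
Round 6: Hollowpine=52 Ironridge=53 → close Hollowpine (overflow 39)
  52÷1 = 52 each, +1 to first 0

Closure order: Elkhorn, Fernhollow, Juniper, Dunmere, Greywater, Hollowpine
Last habitat: Ironridge with 105 animals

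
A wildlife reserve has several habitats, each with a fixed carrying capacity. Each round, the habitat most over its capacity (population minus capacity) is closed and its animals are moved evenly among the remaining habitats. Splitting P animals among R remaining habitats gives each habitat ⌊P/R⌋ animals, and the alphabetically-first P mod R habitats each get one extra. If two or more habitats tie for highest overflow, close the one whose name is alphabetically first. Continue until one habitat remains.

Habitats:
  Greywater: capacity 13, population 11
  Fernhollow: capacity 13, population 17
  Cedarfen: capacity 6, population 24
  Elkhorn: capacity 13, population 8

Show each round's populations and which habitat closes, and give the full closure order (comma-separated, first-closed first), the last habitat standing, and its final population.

Round 1: Cedarfen=24 Elkhorn=8 Fernhollow=17 Greywater=11 → close Cedarfen (overflow 18)
  24÷3 = 8 each, +1 to first 0
Round 2: Elkhorn=16 Fernhollow=25 Greywater=19 → close Fernhollow (overflow 12)
  25÷2 = 12 each, +1 to first 1
Round 3: Elkhorn=29 Greywater=31 → close Greywater (overflow 18)
  31÷1 = 31 each, +1 to first 0

Closure order: Cedarfen, Fernhollow, Greywater
Last habitat: Elkhorn with 60 animals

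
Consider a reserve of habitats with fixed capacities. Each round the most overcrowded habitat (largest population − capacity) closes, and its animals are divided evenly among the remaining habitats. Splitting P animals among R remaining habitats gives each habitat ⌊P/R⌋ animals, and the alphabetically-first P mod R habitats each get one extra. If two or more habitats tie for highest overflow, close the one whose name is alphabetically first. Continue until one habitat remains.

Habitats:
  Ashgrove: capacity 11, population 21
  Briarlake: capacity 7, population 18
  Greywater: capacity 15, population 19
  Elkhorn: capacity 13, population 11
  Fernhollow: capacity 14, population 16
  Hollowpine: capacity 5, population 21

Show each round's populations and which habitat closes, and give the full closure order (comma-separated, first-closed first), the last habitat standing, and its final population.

Round 1: Ashgrove=21 Briarlake=18 Elkhorn=11 Fernhollow=16 Greywater=19 Hollowpine=21 → close Hollowpine (overflow 16)
  21÷5 = 4 each, +1 to first 1
Round 2: Ashgrove=26 Briarlake=22 Elkhorn=15 Fernhollow=20 Greywater=23 → close Ashgrove (overflow 15)
  26÷4 = 6 each, +1 to first 2
Round 3: Briarlake=29 Elkhorn=22 Fernhollow=26 Greywater=29 → close Briarlake (overflow 22)
  29÷3 = 9 each, +1 to first 2
Round 4: Elkhorn=32 Fernhollow=36 Greywater=38 → close Greywater (overflow 23)
  38÷2 = 19 each, +1 to first 0
Round 5: Elkhorn=51 Fernhollow=55 → close Fernhollow (overflow 41)
  55÷1 = 55 each, +1 to first 0

Closure order: Hollowpine, Ashgrove, Briarlake, Greywater, Fernhollow
Last habitat: Elkhorn with 106 animals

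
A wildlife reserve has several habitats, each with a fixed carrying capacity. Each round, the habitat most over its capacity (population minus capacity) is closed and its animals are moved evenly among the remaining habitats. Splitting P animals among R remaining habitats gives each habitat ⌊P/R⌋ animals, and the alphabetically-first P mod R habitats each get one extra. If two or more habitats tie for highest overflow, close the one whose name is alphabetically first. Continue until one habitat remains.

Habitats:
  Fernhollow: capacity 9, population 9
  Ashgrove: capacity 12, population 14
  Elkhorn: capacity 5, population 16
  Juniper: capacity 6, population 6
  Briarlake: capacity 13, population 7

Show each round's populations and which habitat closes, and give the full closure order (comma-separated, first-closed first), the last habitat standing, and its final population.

Closure order: Elkhorn, Ashgrove, Fernhollow, Juniper
Last habitat: Briarlake with 52 animals

Round 1: Ashgrove=14 Briarlake=7 Elkhorn=16 Fernhollow=9 Juniper=6 → close Elkhorn (overflow 11)
  16÷4 = 4 each, +1 to first 0
Round 2: Ashgrove=18 Briarlake=11 Fernhollow=13 Juniper=10 → close Ashgrove (overflow 6)
  18÷3 = 6 each, +1 to first 0
Round 3: Briarlake=17 Fernhollow=19 Juniper=16 → close Fernhollow (overflow 10)
  19÷2 = 9 each, +1 to first 1
Round 4: Briarlake=27 Juniper=25 → close Juniper (overflow 19)
  25÷1 = 25 each, +1 to first 0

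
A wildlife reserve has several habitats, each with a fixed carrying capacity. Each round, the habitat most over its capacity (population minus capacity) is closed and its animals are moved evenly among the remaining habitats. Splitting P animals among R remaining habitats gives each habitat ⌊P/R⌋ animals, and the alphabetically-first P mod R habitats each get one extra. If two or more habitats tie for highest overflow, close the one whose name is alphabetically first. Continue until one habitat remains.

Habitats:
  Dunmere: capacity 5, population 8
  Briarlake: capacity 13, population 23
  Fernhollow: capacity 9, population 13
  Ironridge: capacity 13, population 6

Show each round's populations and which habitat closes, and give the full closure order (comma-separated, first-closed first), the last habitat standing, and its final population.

Round 1: Briarlake=23 Dunmere=8 Fernhollow=13 Ironridge=6 → close Briarlake (overflow 10)
  23÷3 = 7 each, +1 to first 2
Round 2: Dunmere=16 Fernhollow=21 Ironridge=13 → close Fernhollow (overflow 12)
  21÷2 = 10 each, +1 to first 1
Round 3: Dunmere=27 Ironridge=23 → close Dunmere (overflow 22)
  27÷1 = 27 each, +1 to first 0

Closure order: Briarlake, Fernhollow, Dunmere
Last habitat: Ironridge with 50 animals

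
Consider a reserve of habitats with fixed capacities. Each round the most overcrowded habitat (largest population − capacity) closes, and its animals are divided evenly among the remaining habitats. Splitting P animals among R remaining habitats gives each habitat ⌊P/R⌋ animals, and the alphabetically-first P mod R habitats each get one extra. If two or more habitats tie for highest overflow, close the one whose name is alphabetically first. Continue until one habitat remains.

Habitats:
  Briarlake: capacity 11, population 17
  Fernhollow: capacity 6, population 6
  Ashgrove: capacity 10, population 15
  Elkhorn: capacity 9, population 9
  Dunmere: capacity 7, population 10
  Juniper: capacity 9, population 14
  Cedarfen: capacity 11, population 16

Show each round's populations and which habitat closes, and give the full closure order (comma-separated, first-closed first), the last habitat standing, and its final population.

Closure order: Briarlake, Ashgrove, Cedarfen, Dunmere, Juniper, Elkhorn
Last habitat: Fernhollow with 87 animals

Round 1: Ashgrove=15 Briarlake=17 Cedarfen=16 Dunmere=10 Elkhorn=9 Fernhollow=6 Juniper=14 → close Briarlake (overflow 6)
  17÷6 = 2 each, +1 to first 5
Round 2: Ashgrove=18 Cedarfen=19 Dunmere=13 Elkhorn=12 Fernhollow=9 Juniper=16 → close Ashgrove (overflow 8)
  18÷5 = 3 each, +1 to first 3
Round 3: Cedarfen=23 Dunmere=17 Elkhorn=16 Fernhollow=12 Juniper=19 → close Cedarfen (overflow 12)
  23÷4 = 5 each, +1 to first 3
Round 4: Dunmere=23 Elkhorn=22 Fernhollow=18 Juniper=24 → close Dunmere (overflow 16)
  23÷3 = 7 each, +1 to first 2
Round 5: Elkhorn=30 Fernhollow=26 Juniper=31 → close Juniper (overflow 22)
  31÷2 = 15 each, +1 to first 1
Round 6: Elkhorn=46 Fernhollow=41 → close Elkhorn (overflow 37)
  46÷1 = 46 each, +1 to first 0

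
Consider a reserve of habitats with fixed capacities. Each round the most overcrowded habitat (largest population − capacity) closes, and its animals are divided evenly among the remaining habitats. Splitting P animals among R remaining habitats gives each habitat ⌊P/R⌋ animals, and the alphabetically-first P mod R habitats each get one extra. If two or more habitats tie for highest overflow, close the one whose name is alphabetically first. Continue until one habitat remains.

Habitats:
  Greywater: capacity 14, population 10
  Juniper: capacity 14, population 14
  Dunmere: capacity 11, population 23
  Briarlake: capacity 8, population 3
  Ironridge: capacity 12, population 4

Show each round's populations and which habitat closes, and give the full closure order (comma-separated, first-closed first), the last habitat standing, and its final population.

Round 1: Briarlake=3 Dunmere=23 Greywater=10 Ironridge=4 Juniper=14 → close Dunmere (overflow 12)
  23÷4 = 5 each, +1 to first 3
Round 2: Briarlake=9 Greywater=16 Ironridge=10 Juniper=19 → close Juniper (overflow 5)
  19÷3 = 6 each, +1 to first 1
Round 3: Briarlake=16 Greywater=22 Ironridge=16 → close Briarlake (overflow 8)
  16÷2 = 8 each, +1 to first 0
Round 4: Greywater=30 Ironridge=24 → close Greywater (overflow 16)
  30÷1 = 30 each, +1 to first 0

Closure order: Dunmere, Juniper, Briarlake, Greywater
Last habitat: Ironridge with 54 animals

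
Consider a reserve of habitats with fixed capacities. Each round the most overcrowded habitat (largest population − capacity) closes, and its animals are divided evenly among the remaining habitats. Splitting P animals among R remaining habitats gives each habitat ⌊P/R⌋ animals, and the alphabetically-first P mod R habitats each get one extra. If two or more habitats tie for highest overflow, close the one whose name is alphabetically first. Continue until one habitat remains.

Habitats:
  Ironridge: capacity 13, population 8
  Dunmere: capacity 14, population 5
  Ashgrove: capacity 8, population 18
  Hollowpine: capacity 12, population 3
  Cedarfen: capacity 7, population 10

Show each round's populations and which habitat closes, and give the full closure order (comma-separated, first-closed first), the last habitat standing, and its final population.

Closure order: Ashgrove, Cedarfen, Ironridge, Dunmere
Last habitat: Hollowpine with 44 animals

Round 1: Ashgrove=18 Cedarfen=10 Dunmere=5 Hollowpine=3 Ironridge=8 → close Ashgrove (overflow 10)
  18÷4 = 4 each, +1 to first 2
Round 2: Cedarfen=15 Dunmere=10 Hollowpine=7 Ironridge=12 → close Cedarfen (overflow 8)
  15÷3 = 5 each, +1 to first 0
Round 3: Dunmere=15 Hollowpine=12 Ironridge=17 → close Ironridge (overflow 4)
  17÷2 = 8 each, +1 to first 1
Round 4: Dunmere=24 Hollowpine=20 → close Dunmere (overflow 10)
  24÷1 = 24 each, +1 to first 0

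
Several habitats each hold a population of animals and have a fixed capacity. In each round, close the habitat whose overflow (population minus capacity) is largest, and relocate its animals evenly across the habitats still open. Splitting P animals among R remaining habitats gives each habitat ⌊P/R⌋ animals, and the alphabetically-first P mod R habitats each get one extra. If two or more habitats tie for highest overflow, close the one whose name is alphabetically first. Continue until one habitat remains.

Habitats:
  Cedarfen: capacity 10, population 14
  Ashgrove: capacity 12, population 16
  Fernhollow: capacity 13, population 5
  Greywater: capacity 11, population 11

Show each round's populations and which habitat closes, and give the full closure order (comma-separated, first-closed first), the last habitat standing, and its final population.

Round 1: Ashgrove=16 Cedarfen=14 Fernhollow=5 Greywater=11 → close Ashgrove (overflow 4)
  16÷3 = 5 each, +1 to first 1
Round 2: Cedarfen=20 Fernhollow=10 Greywater=16 → close Cedarfen (overflow 10)
  20÷2 = 10 each, +1 to first 0
Round 3: Fernhollow=20 Greywater=26 → close Greywater (overflow 15)
  26÷1 = 26 each, +1 to first 0

Closure order: Ashgrove, Cedarfen, Greywater
Last habitat: Fernhollow with 46 animals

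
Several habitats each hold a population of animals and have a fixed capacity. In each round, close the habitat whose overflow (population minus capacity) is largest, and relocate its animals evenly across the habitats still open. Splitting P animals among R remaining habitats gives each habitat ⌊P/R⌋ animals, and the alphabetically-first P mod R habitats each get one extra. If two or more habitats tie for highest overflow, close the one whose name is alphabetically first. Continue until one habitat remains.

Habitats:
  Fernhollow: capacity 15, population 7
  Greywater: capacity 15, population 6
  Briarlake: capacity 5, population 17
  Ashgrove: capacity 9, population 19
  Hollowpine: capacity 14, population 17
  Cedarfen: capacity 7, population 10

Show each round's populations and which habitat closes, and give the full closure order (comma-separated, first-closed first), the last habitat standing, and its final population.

Closure order: Briarlake, Ashgrove, Cedarfen, Hollowpine, Fernhollow
Last habitat: Greywater with 76 animals

Round 1: Ashgrove=19 Briarlake=17 Cedarfen=10 Fernhollow=7 Greywater=6 Hollowpine=17 → close Briarlake (overflow 12)
  17÷5 = 3 each, +1 to first 2
Round 2: Ashgrove=23 Cedarfen=14 Fernhollow=10 Greywater=9 Hollowpine=20 → close Ashgrove (overflow 14)
  23÷4 = 5 each, +1 to first 3
Round 3: Cedarfen=20 Fernhollow=16 Greywater=15 Hollowpine=25 → close Cedarfen (overflow 13)
  20÷3 = 6 each, +1 to first 2
Round 4: Fernhollow=23 Greywater=22 Hollowpine=31 → close Hollowpine (overflow 17)
  31÷2 = 15 each, +1 to first 1
Round 5: Fernhollow=39 Greywater=37 → close Fernhollow (overflow 24)
  39÷1 = 39 each, +1 to first 0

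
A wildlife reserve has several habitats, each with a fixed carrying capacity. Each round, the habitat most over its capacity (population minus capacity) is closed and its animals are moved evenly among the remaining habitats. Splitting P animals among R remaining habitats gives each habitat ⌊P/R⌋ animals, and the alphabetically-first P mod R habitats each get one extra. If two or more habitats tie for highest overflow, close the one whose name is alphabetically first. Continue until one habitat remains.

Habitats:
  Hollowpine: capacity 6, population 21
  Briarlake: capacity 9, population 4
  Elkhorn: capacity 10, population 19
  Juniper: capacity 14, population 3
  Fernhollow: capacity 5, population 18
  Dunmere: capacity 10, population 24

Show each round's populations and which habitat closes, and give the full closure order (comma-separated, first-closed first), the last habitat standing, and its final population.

Closure order: Hollowpine, Dunmere, Fernhollow, Elkhorn, Briarlake
Last habitat: Juniper with 89 animals

Round 1: Briarlake=4 Dunmere=24 Elkhorn=19 Fernhollow=18 Hollowpine=21 Juniper=3 → close Hollowpine (overflow 15)
  21÷5 = 4 each, +1 to first 1
Round 2: Briarlake=9 Dunmere=28 Elkhorn=23 Fernhollow=22 Juniper=7 → close Dunmere (overflow 18)
  28÷4 = 7 each, +1 to first 0
Round 3: Briarlake=16 Elkhorn=30 Fernhollow=29 Juniper=14 → close Fernhollow (overflow 24)
  29÷3 = 9 each, +1 to first 2
Round 4: Briarlake=26 Elkhorn=40 Juniper=23 → close Elkhorn (overflow 30)
  40÷2 = 20 each, +1 to first 0
Round 5: Briarlake=46 Juniper=43 → close Briarlake (overflow 37)
  46÷1 = 46 each, +1 to first 0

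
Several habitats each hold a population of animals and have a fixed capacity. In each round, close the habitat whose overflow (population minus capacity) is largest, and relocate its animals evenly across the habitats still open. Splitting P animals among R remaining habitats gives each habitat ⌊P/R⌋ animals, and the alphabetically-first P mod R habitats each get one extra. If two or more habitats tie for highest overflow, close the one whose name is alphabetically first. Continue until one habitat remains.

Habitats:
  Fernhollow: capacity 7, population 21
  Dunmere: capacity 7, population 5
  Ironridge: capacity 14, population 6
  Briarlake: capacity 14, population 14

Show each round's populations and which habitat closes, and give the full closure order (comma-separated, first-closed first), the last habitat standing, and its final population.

Closure order: Fernhollow, Briarlake, Dunmere
Last habitat: Ironridge with 46 animals

Round 1: Briarlake=14 Dunmere=5 Fernhollow=21 Ironridge=6 → close Fernhollow (overflow 14)
  21÷3 = 7 each, +1 to first 0
Round 2: Briarlake=21 Dunmere=12 Ironridge=13 → close Briarlake (overflow 7)
  21÷2 = 10 each, +1 to first 1
Round 3: Dunmere=23 Ironridge=23 → close Dunmere (overflow 16)
  23÷1 = 23 each, +1 to first 0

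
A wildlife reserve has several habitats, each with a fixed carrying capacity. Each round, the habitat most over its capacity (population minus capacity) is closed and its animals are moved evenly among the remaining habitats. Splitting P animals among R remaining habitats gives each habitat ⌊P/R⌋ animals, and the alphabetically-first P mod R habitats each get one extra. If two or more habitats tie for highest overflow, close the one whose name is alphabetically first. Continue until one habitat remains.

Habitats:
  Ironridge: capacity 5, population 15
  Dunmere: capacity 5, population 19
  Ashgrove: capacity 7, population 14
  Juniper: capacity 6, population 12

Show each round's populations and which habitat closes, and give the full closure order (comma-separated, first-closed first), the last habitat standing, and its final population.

Round 1: Ashgrove=14 Dunmere=19 Ironridge=15 Juniper=12 → close Dunmere (overflow 14)
  19÷3 = 6 each, +1 to first 1
Round 2: Ashgrove=21 Ironridge=21 Juniper=18 → close Ironridge (overflow 16)
  21÷2 = 10 each, +1 to first 1
Round 3: Ashgrove=32 Juniper=28 → close Ashgrove (overflow 25)
  32÷1 = 32 each, +1 to first 0

Closure order: Dunmere, Ironridge, Ashgrove
Last habitat: Juniper with 60 animals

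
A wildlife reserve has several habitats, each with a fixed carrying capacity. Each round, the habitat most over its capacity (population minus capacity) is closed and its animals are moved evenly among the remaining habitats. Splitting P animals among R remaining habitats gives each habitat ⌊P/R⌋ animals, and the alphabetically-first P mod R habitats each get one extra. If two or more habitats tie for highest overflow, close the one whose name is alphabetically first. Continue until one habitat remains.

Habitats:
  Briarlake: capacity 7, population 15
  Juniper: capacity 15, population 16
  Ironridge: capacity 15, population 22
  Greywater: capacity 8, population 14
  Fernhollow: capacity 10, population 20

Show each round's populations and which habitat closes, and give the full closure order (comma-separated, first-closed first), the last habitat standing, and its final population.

Closure order: Fernhollow, Briarlake, Ironridge, Greywater
Last habitat: Juniper with 87 animals

Round 1: Briarlake=15 Fernhollow=20 Greywater=14 Ironridge=22 Juniper=16 → close Fernhollow (overflow 10)
  20÷4 = 5 each, +1 to first 0
Round 2: Briarlake=20 Greywater=19 Ironridge=27 Juniper=21 → close Briarlake (overflow 13)
  20÷3 = 6 each, +1 to first 2
Round 3: Greywater=26 Ironridge=34 Juniper=27 → close Ironridge (overflow 19)
  34÷2 = 17 each, +1 to first 0
Round 4: Greywater=43 Juniper=44 → close Greywater (overflow 35)
  43÷1 = 43 each, +1 to first 0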